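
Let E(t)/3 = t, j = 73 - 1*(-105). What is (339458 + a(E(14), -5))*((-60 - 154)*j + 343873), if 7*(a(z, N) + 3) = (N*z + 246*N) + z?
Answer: 103737820521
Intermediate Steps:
j = 178 (j = 73 + 105 = 178)
E(t) = 3*t
a(z, N) = -3 + z/7 + 246*N/7 + N*z/7 (a(z, N) = -3 + ((N*z + 246*N) + z)/7 = -3 + ((246*N + N*z) + z)/7 = -3 + (z + 246*N + N*z)/7 = -3 + (z/7 + 246*N/7 + N*z/7) = -3 + z/7 + 246*N/7 + N*z/7)
(339458 + a(E(14), -5))*((-60 - 154)*j + 343873) = (339458 + (-3 + (3*14)/7 + (246/7)*(-5) + (1/7)*(-5)*(3*14)))*((-60 - 154)*178 + 343873) = (339458 + (-3 + (1/7)*42 - 1230/7 + (1/7)*(-5)*42))*(-214*178 + 343873) = (339458 + (-3 + 6 - 1230/7 - 30))*(-38092 + 343873) = (339458 - 1419/7)*305781 = (2374787/7)*305781 = 103737820521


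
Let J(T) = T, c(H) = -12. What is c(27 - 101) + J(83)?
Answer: 71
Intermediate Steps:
c(27 - 101) + J(83) = -12 + 83 = 71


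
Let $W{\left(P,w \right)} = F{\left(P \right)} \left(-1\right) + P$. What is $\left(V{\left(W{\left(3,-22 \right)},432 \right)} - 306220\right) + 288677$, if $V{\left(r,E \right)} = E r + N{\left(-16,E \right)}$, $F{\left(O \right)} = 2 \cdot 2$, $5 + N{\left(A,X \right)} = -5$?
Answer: $-17985$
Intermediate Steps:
$N{\left(A,X \right)} = -10$ ($N{\left(A,X \right)} = -5 - 5 = -10$)
$F{\left(O \right)} = 4$
$W{\left(P,w \right)} = -4 + P$ ($W{\left(P,w \right)} = 4 \left(-1\right) + P = -4 + P$)
$V{\left(r,E \right)} = -10 + E r$ ($V{\left(r,E \right)} = E r - 10 = -10 + E r$)
$\left(V{\left(W{\left(3,-22 \right)},432 \right)} - 306220\right) + 288677 = \left(\left(-10 + 432 \left(-4 + 3\right)\right) - 306220\right) + 288677 = \left(\left(-10 + 432 \left(-1\right)\right) - 306220\right) + 288677 = \left(\left(-10 - 432\right) - 306220\right) + 288677 = \left(-442 - 306220\right) + 288677 = -306662 + 288677 = -17985$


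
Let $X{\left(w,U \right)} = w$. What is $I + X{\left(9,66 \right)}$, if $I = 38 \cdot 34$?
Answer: $1301$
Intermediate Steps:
$I = 1292$
$I + X{\left(9,66 \right)} = 1292 + 9 = 1301$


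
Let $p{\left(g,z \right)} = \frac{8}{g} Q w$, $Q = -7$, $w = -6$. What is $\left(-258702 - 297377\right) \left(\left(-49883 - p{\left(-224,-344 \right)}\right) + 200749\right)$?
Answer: $- \frac{167788497065}{2} \approx -8.3894 \cdot 10^{10}$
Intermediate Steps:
$p{\left(g,z \right)} = \frac{336}{g}$ ($p{\left(g,z \right)} = \frac{8}{g} \left(-7\right) \left(-6\right) = - \frac{56}{g} \left(-6\right) = \frac{336}{g}$)
$\left(-258702 - 297377\right) \left(\left(-49883 - p{\left(-224,-344 \right)}\right) + 200749\right) = \left(-258702 - 297377\right) \left(\left(-49883 - \frac{336}{-224}\right) + 200749\right) = \left(-258702 - 297377\right) \left(\left(-49883 - 336 \left(- \frac{1}{224}\right)\right) + 200749\right) = - 556079 \left(\left(-49883 - - \frac{3}{2}\right) + 200749\right) = - 556079 \left(\left(-49883 + \frac{3}{2}\right) + 200749\right) = - 556079 \left(- \frac{99763}{2} + 200749\right) = \left(-556079\right) \frac{301735}{2} = - \frac{167788497065}{2}$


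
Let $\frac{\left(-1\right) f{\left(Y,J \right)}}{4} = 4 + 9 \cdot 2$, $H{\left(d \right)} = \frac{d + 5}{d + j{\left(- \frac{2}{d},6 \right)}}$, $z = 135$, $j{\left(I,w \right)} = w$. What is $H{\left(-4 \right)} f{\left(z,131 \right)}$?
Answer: $-44$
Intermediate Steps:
$H{\left(d \right)} = \frac{5 + d}{6 + d}$ ($H{\left(d \right)} = \frac{d + 5}{d + 6} = \frac{5 + d}{6 + d}$)
$f{\left(Y,J \right)} = -88$ ($f{\left(Y,J \right)} = - 4 \left(4 + 9 \cdot 2\right) = - 4 \left(4 + 18\right) = \left(-4\right) 22 = -88$)
$H{\left(-4 \right)} f{\left(z,131 \right)} = \frac{5 - 4}{6 - 4} \left(-88\right) = \frac{1}{2} \cdot 1 \left(-88\right) = \frac{1}{2} \left(-88\right) = -44$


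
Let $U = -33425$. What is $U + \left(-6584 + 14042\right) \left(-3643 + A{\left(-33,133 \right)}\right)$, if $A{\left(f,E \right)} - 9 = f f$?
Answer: $-19014035$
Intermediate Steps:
$A{\left(f,E \right)} = 9 + f^{2}$ ($A{\left(f,E \right)} = 9 + f f = 9 + f^{2}$)
$U + \left(-6584 + 14042\right) \left(-3643 + A{\left(-33,133 \right)}\right) = -33425 + \left(-6584 + 14042\right) \left(-3643 + \left(9 + \left(-33\right)^{2}\right)\right) = -33425 + 7458 \left(-3643 + \left(9 + 1089\right)\right) = -33425 + 7458 \left(-3643 + 1098\right) = -33425 + 7458 \left(-2545\right) = -33425 - 18980610 = -19014035$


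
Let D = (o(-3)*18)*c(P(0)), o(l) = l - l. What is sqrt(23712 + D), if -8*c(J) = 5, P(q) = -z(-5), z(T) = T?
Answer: 4*sqrt(1482) ≈ 153.99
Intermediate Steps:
o(l) = 0
P(q) = 5 (P(q) = -1*(-5) = 5)
c(J) = -5/8 (c(J) = -1/8*5 = -5/8)
D = 0 (D = (0*18)*(-5/8) = 0*(-5/8) = 0)
sqrt(23712 + D) = sqrt(23712 + 0) = sqrt(23712) = 4*sqrt(1482)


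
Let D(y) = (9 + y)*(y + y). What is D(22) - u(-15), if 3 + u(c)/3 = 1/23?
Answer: 31576/23 ≈ 1372.9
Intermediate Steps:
u(c) = -204/23 (u(c) = -9 + 3/23 = -204/23)
D(y) = 2*y*(9 + y) (D(y) = (9 + y)*(2*y) = 2*y*(9 + y))
D(22) - u(-15) = 2*22*(9 + 22) - 1*(-204/23) = 2*22*31 + 204/23 = 1364 + 204/23 = 31576/23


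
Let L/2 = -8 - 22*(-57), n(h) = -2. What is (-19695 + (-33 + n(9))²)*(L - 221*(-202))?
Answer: -870564980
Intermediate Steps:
L = 2492 (L = 2*(-8 - 22*(-57)) = 2*(-8 + 1254) = 2*1246 = 2492)
(-19695 + (-33 + n(9))²)*(L - 221*(-202)) = (-19695 + (-33 - 2)²)*(2492 - 221*(-202)) = (-19695 + (-35)²)*(2492 + 44642) = (-19695 + 1225)*47134 = -18470*47134 = -870564980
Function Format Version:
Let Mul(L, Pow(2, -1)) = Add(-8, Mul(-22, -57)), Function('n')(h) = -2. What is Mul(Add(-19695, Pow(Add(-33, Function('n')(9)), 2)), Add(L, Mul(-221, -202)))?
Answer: -870564980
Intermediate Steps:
L = 2492 (L = Mul(2, Add(-8, Mul(-22, -57))) = Mul(2, Add(-8, 1254)) = Mul(2, 1246) = 2492)
Mul(Add(-19695, Pow(Add(-33, Function('n')(9)), 2)), Add(L, Mul(-221, -202))) = Mul(Add(-19695, Pow(Add(-33, -2), 2)), Add(2492, Mul(-221, -202))) = Mul(Add(-19695, Pow(-35, 2)), Add(2492, 44642)) = Mul(Add(-19695, 1225), 47134) = Mul(-18470, 47134) = -870564980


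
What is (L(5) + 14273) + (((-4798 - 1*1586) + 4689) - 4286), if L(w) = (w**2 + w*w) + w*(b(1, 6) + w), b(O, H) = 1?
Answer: 8372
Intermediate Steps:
L(w) = 2*w**2 + w*(1 + w) (L(w) = (w**2 + w*w) + w*(1 + w) = (w**2 + w**2) + w*(1 + w) = 2*w**2 + w*(1 + w))
(L(5) + 14273) + (((-4798 - 1*1586) + 4689) - 4286) = (5*(1 + 3*5) + 14273) + (((-4798 - 1*1586) + 4689) - 4286) = (5*(1 + 15) + 14273) + (((-4798 - 1586) + 4689) - 4286) = (5*16 + 14273) + ((-6384 + 4689) - 4286) = (80 + 14273) + (-1695 - 4286) = 14353 - 5981 = 8372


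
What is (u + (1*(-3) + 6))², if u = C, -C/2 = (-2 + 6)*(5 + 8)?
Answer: 10201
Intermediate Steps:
C = -104 (C = -2*(-2 + 6)*(5 + 8) = -8*13 = -2*52 = -104)
u = -104
(u + (1*(-3) + 6))² = (-104 + (1*(-3) + 6))² = (-104 + (-3 + 6))² = (-104 + 3)² = (-101)² = 10201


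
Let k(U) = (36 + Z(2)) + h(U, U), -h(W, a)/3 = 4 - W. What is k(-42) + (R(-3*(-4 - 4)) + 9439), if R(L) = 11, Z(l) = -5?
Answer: 9343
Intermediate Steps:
h(W, a) = -12 + 3*W (h(W, a) = -3*(4 - W) = -12 + 3*W)
k(U) = 19 + 3*U (k(U) = (36 - 5) + (-12 + 3*U) = 31 + (-12 + 3*U) = 19 + 3*U)
k(-42) + (R(-3*(-4 - 4)) + 9439) = (19 + 3*(-42)) + (11 + 9439) = (19 - 126) + 9450 = -107 + 9450 = 9343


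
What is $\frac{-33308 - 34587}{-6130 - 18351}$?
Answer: $\frac{67895}{24481} \approx 2.7734$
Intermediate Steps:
$\frac{-33308 - 34587}{-6130 - 18351} = - \frac{67895}{-24481} = \left(-67895\right) \left(- \frac{1}{24481}\right) = \frac{67895}{24481}$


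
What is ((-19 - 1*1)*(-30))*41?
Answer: 24600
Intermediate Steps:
((-19 - 1*1)*(-30))*41 = ((-19 - 1)*(-30))*41 = -20*(-30)*41 = 600*41 = 24600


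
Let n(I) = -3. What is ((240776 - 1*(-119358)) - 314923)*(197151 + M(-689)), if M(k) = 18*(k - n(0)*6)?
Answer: 8367335403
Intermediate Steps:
M(k) = 324 + 18*k (M(k) = 18*(k - (-3)*6) = 18*(k - 1*(-18)) = 18*(k + 18) = 18*(18 + k) = 324 + 18*k)
((240776 - 1*(-119358)) - 314923)*(197151 + M(-689)) = ((240776 - 1*(-119358)) - 314923)*(197151 + (324 + 18*(-689))) = ((240776 + 119358) - 314923)*(197151 + (324 - 12402)) = (360134 - 314923)*(197151 - 12078) = 45211*185073 = 8367335403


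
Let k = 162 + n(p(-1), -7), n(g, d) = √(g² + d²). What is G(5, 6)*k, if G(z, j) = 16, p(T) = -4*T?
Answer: 2592 + 16*√65 ≈ 2721.0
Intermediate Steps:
n(g, d) = √(d² + g²)
k = 162 + √65 (k = 162 + √((-7)² + (-4*(-1))²) = 162 + √(49 + 4²) = 162 + √(49 + 16) = 162 + √65 ≈ 170.06)
G(5, 6)*k = 16*(162 + √65) = 2592 + 16*√65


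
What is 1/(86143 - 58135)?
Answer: 1/28008 ≈ 3.5704e-5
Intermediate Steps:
1/(86143 - 58135) = 1/28008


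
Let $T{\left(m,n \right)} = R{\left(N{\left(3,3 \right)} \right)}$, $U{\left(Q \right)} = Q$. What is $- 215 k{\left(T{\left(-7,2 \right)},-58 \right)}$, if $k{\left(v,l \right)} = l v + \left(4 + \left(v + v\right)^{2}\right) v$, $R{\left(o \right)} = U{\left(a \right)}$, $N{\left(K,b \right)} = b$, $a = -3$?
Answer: $-11610$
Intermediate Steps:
$R{\left(o \right)} = -3$
$T{\left(m,n \right)} = -3$
$k{\left(v,l \right)} = l v + v \left(4 + 4 v^{2}\right)$ ($k{\left(v,l \right)} = l v + \left(4 + \left(2 v\right)^{2}\right) v = l v + \left(4 + 4 v^{2}\right) v = l v + v \left(4 + 4 v^{2}\right)$)
$- 215 k{\left(T{\left(-7,2 \right)},-58 \right)} = - 215 \left(- 3 \left(4 - 58 + 4 \left(-3\right)^{2}\right)\right) = - 215 \left(- 3 \left(4 - 58 + 4 \cdot 9\right)\right) = - 215 \left(- 3 \left(4 - 58 + 36\right)\right) = - 215 \left(\left(-3\right) \left(-18\right)\right) = \left(-215\right) 54 = -11610$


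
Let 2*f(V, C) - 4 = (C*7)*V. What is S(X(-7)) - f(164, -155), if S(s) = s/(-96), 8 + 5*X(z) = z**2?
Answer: 42704599/480 ≈ 88968.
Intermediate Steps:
X(z) = -8/5 + z**2/5
f(V, C) = 2 + 7*C*V/2 (f(V, C) = 2 + ((C*7)*V)/2 = 2 + ((7*C)*V)/2 = 2 + (7*C*V)/2 = 2 + 7*C*V/2)
S(s) = -s/96 (S(s) = s*(-1/96) = -s/96)
S(X(-7)) - f(164, -155) = -(-8/5 + (1/5)*(-7)**2)/96 - (2 + (7/2)*(-155)*164) = -(-8/5 + (1/5)*49)/96 - (2 - 88970) = -(-8/5 + 49/5)/96 - 1*(-88968) = -1/96*41/5 + 88968 = -41/480 + 88968 = 42704599/480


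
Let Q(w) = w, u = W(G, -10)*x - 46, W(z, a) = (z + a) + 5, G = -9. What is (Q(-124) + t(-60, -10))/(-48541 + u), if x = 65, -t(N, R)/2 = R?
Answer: 104/49497 ≈ 0.0021011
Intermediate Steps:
t(N, R) = -2*R
W(z, a) = 5 + a + z (W(z, a) = (a + z) + 5 = 5 + a + z)
u = -956 (u = (5 - 10 - 9)*65 - 46 = -14*65 - 46 = -910 - 46 = -956)
(Q(-124) + t(-60, -10))/(-48541 + u) = (-124 - 2*(-10))/(-48541 - 956) = (-124 + 20)/(-49497) = -104*(-1/49497) = 104/49497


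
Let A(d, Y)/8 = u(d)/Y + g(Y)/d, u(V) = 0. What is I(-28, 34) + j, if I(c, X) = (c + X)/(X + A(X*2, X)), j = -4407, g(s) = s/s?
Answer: -1277979/290 ≈ -4406.8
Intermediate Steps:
g(s) = 1
A(d, Y) = 8/d (A(d, Y) = 8*(0/Y + 1/d) = 8*(0 + 1/d) = 8/d)
I(c, X) = (X + c)/(X + 4/X) (I(c, X) = (c + X)/(X + 8/((X*2))) = (X + c)/(X + 8/((2*X))) = (X + c)/(X + 8*(1/(2*X))) = (X + c)/(X + 4/X))
I(-28, 34) + j = 34*(34 - 28)/(4 + 34**2) - 4407 = 34*6/(4 + 1156) - 4407 = 34*6/1160 - 4407 = 34*(1/1160)*6 - 4407 = 51/290 - 4407 = -1277979/290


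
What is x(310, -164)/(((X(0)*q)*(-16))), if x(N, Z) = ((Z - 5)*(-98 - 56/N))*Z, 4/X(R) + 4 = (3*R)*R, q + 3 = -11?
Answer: 7531823/620 ≈ 12148.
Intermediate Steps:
q = -14 (q = -3 - 11 = -14)
X(R) = 4/(-4 + 3*R²) (X(R) = 4/(-4 + (3*R)*R) = 4/(-4 + 3*R²))
x(N, Z) = Z*(-98 - 56/N)*(-5 + Z) (x(N, Z) = ((-5 + Z)*(-98 - 56/N))*Z = ((-98 - 56/N)*(-5 + Z))*Z = Z*(-98 - 56/N)*(-5 + Z))
x(310, -164)/(((X(0)*q)*(-16))) = (-14*(-164)*(-20 + 4*(-164) + 7*310*(-5 - 164))/310)/((((4/(-4 + 3*0²))*(-14))*(-16))) = (-14*(-164)*1/310*(-20 - 656 + 7*310*(-169)))/((((4/(-4 + 3*0))*(-14))*(-16))) = (-14*(-164)*1/310*(-20 - 656 - 366730))/((((4/(-4 + 0))*(-14))*(-16))) = (-14*(-164)*1/310*(-367406))/((((4/(-4))*(-14))*(-16))) = -421782088/(155*(((4*(-¼))*(-14))*(-16))) = -421782088/(155*(-1*(-14)*(-16))) = -421782088/(155*(14*(-16))) = -421782088/155/(-224) = -421782088/155*(-1/224) = 7531823/620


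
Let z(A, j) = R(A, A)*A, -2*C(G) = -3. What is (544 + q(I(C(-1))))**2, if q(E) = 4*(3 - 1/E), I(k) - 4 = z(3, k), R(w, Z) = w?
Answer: 52186176/169 ≈ 3.0879e+5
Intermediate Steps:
C(G) = 3/2 (C(G) = -1/2*(-3) = 3/2)
z(A, j) = A**2 (z(A, j) = A*A = A**2)
I(k) = 13 (I(k) = 4 + 3**2 = 4 + 9 = 13)
q(E) = 12 - 4/E
(544 + q(I(C(-1))))**2 = (544 + (12 - 4/13))**2 = (544 + 152/13)**2 = (7224/13)**2 = 52186176/169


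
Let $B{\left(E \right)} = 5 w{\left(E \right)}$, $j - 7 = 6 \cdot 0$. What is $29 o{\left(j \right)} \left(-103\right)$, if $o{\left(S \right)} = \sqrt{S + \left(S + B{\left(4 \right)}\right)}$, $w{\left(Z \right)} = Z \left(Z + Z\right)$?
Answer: $- 2987 \sqrt{174} \approx -39401.0$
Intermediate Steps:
$j = 7$ ($j = 7 + 6 \cdot 0 = 7 + 0 = 7$)
$w{\left(Z \right)} = 2 Z^{2}$ ($w{\left(Z \right)} = Z 2 Z = 2 Z^{2}$)
$B{\left(E \right)} = 10 E^{2}$ ($B{\left(E \right)} = 5 \cdot 2 E^{2} = 10 E^{2}$)
$o{\left(S \right)} = \sqrt{160 + 2 S}$ ($o{\left(S \right)} = \sqrt{S + \left(S + 10 \cdot 4^{2}\right)} = \sqrt{S + \left(S + 10 \cdot 16\right)} = \sqrt{S + \left(S + 160\right)} = \sqrt{S + \left(160 + S\right)} = \sqrt{160 + 2 S}$)
$29 o{\left(j \right)} \left(-103\right) = 29 \sqrt{160 + 2 \cdot 7} \left(-103\right) = 29 \sqrt{160 + 14} \left(-103\right) = 29 \sqrt{174} \left(-103\right) = - 2987 \sqrt{174}$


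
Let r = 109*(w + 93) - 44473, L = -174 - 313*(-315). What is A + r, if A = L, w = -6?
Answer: 63431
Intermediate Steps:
L = 98421 (L = -174 + 98595 = 98421)
r = -34990 (r = 109*(-6 + 93) - 44473 = 109*87 - 44473 = 9483 - 44473 = -34990)
A = 98421
A + r = 98421 - 34990 = 63431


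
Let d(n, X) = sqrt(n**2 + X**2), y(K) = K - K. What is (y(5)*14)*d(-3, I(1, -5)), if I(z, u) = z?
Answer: 0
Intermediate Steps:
y(K) = 0
d(n, X) = sqrt(X**2 + n**2)
(y(5)*14)*d(-3, I(1, -5)) = (0*14)*sqrt(1**2 + (-3)**2) = 0*sqrt(1 + 9) = 0*sqrt(10) = 0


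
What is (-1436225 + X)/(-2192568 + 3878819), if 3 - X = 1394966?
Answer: -2831188/1686251 ≈ -1.6790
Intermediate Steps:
X = -1394963 (X = 3 - 1*1394966 = 3 - 1394966 = -1394963)
(-1436225 + X)/(-2192568 + 3878819) = (-1436225 - 1394963)/(-2192568 + 3878819) = -2831188/1686251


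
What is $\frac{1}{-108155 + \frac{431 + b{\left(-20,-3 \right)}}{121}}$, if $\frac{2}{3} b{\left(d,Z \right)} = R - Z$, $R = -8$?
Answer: $- \frac{2}{216303} \approx -9.2463 \cdot 10^{-6}$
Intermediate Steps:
$b{\left(d,Z \right)} = -12 - \frac{3 Z}{2}$ ($b{\left(d,Z \right)} = \frac{3 \left(-8 - Z\right)}{2} = -12 - \frac{3 Z}{2}$)
$\frac{1}{-108155 + \frac{431 + b{\left(-20,-3 \right)}}{121}} = \frac{1}{-108155 + \frac{431 - \frac{15}{2}}{121}} = \frac{1}{-108155 + \left(431 + \left(-12 + \frac{9}{2}\right)\right) \frac{1}{121}} = \frac{1}{-108155 + \left(431 - \frac{15}{2}\right) \frac{1}{121}} = \frac{1}{-108155 + \frac{847}{2} \cdot \frac{1}{121}} = \frac{1}{-108155 + \frac{7}{2}} = \frac{1}{- \frac{216303}{2}} = - \frac{2}{216303}$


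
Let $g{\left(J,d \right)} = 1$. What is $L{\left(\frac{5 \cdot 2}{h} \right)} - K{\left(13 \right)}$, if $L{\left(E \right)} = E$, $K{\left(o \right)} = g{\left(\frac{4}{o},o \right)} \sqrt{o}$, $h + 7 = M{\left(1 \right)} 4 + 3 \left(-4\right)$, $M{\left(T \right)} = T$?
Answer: $- \frac{2}{3} - \sqrt{13} \approx -4.2722$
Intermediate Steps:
$h = -15$ ($h = -7 + \left(1 \cdot 4 + 3 \left(-4\right)\right) = -7 + \left(4 - 12\right) = -7 - 8 = -15$)
$K{\left(o \right)} = \sqrt{o}$ ($K{\left(o \right)} = 1 \sqrt{o} = \sqrt{o}$)
$L{\left(\frac{5 \cdot 2}{h} \right)} - K{\left(13 \right)} = \frac{5 \cdot 2}{-15} - \sqrt{13} = 10 \left(- \frac{1}{15}\right) - \sqrt{13} = - \frac{2}{3} - \sqrt{13}$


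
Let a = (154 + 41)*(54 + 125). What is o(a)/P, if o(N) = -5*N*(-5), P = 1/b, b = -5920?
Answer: -5165940000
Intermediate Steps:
a = 34905 (a = 195*179 = 34905)
P = -1/5920 (P = 1/(-5920) = -1/5920 ≈ -0.00016892)
o(N) = 25*N
o(a)/P = (25*34905)/(-1/5920) = 872625*(-5920) = -5165940000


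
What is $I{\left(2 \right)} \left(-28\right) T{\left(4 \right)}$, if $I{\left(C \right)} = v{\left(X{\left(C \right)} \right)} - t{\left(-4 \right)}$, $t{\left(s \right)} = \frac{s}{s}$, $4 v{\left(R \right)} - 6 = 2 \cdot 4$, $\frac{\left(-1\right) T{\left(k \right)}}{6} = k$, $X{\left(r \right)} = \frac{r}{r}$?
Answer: $1680$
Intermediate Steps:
$X{\left(r \right)} = 1$
$T{\left(k \right)} = - 6 k$
$v{\left(R \right)} = \frac{7}{2}$ ($v{\left(R \right)} = \frac{3}{2} + \frac{2 \cdot 4}{4} = \frac{3}{2} + \frac{1}{4} \cdot 8 = \frac{3}{2} + 2 = \frac{7}{2}$)
$t{\left(s \right)} = 1$
$I{\left(C \right)} = \frac{5}{2}$ ($I{\left(C \right)} = \frac{7}{2} - 1 = \frac{5}{2}$)
$I{\left(2 \right)} \left(-28\right) T{\left(4 \right)} = \frac{5}{2} \left(-28\right) \left(\left(-6\right) 4\right) = \left(-70\right) \left(-24\right) = 1680$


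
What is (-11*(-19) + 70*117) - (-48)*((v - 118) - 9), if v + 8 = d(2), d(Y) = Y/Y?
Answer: 1967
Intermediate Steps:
d(Y) = 1
v = -7 (v = -8 + 1 = -7)
(-11*(-19) + 70*117) - (-48)*((v - 118) - 9) = (-11*(-19) + 70*117) - (-48)*((-7 - 118) - 9) = (209 + 8190) - (-48)*(-125 - 9) = 8399 - (-48)*(-134) = 8399 - 1*6432 = 8399 - 6432 = 1967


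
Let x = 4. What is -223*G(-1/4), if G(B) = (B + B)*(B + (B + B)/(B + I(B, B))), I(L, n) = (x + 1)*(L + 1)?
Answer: -2453/56 ≈ -43.804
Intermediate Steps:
I(L, n) = 5 + 5*L (I(L, n) = (4 + 1)*(L + 1) = 5*(1 + L) = 5 + 5*L)
G(B) = 2*B*(B + 2*B/(5 + 6*B)) (G(B) = (B + B)*(B + (B + B)/(B + (5 + 5*B))) = (2*B)*(B + (2*B)/(5 + 6*B)) = (2*B)*(B + 2*B/(5 + 6*B)) = 2*B*(B + 2*B/(5 + 6*B)))
-223*G(-1/4) = -223*(-1/4)**2*(14 + 12*(-1/4))/(5 + 6*(-1/4)) = -223*(14 - 3)/(16*(5 - 3/2)) = -223*11/(16*7/2) = -223*2*11/(16*7) = -223*11/56 = -2453/56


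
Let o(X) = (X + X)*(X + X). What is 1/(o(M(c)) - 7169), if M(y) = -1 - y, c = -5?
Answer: -1/7105 ≈ -0.00014075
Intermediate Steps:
o(X) = 4*X² (o(X) = (2*X)*(2*X) = 4*X²)
1/(o(M(c)) - 7169) = 1/(4*(-1 - 1*(-5))² - 7169) = 1/(4*(-1 + 5)² - 7169) = 1/(4*4² - 7169) = 1/(4*16 - 7169) = 1/(64 - 7169) = 1/(-7105) = -1/7105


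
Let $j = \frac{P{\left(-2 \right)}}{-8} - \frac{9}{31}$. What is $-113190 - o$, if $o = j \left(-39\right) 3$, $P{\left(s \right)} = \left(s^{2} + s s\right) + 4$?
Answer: $- \frac{7030767}{62} \approx -1.134 \cdot 10^{5}$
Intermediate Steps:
$P{\left(s \right)} = 4 + 2 s^{2}$ ($P{\left(s \right)} = \left(s^{2} + s^{2}\right) + 4 = 2 s^{2} + 4 = 4 + 2 s^{2}$)
$j = - \frac{111}{62}$ ($j = \frac{4 + 2 \left(-2\right)^{2}}{-8} - \frac{9}{31} = \left(4 + 2 \cdot 4\right) \left(- \frac{1}{8}\right) - \frac{9}{31} = \left(4 + 8\right) \left(- \frac{1}{8}\right) - \frac{9}{31} = 12 \left(- \frac{1}{8}\right) - \frac{9}{31} = - \frac{3}{2} - \frac{9}{31} = - \frac{111}{62} \approx -1.7903$)
$o = \frac{12987}{62}$ ($o = \left(- \frac{111}{62}\right) \left(-39\right) 3 = \frac{4329}{62} \cdot 3 = \frac{12987}{62} \approx 209.47$)
$-113190 - o = -113190 - \frac{12987}{62} = - \frac{7030767}{62}$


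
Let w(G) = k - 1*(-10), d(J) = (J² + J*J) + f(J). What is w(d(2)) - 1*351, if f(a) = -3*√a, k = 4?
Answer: -337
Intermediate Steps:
d(J) = -3*√J + 2*J² (d(J) = (J² + J*J) - 3*√J = (J² + J²) - 3*√J = 2*J² - 3*√J = -3*√J + 2*J²)
w(G) = 14 (w(G) = 4 - 1*(-10) = 4 + 10 = 14)
w(d(2)) - 1*351 = 14 - 1*351 = 14 - 351 = -337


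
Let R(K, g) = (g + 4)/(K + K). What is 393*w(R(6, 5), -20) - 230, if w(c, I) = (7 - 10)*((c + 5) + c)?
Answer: -15787/2 ≈ -7893.5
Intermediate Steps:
R(K, g) = (4 + g)/(2*K) (R(K, g) = (4 + g)/((2*K)) = (4 + g)*(1/(2*K)) = (4 + g)/(2*K))
w(c, I) = -15 - 6*c (w(c, I) = -3*((5 + c) + c) = -3*(5 + 2*c) = -15 - 6*c)
393*w(R(6, 5), -20) - 230 = 393*(-15 - 3*(4 + 5)/6) - 230 = 393*(-15 - 3*9/6) - 230 = 393*(-15 - 6*¾) - 230 = 393*(-15 - 9/2) - 230 = 393*(-39/2) - 230 = -15327/2 - 230 = -15787/2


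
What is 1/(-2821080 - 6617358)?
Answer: -1/9438438 ≈ -1.0595e-7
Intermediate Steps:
1/(-2821080 - 6617358) = 1/(-9438438) = -1/9438438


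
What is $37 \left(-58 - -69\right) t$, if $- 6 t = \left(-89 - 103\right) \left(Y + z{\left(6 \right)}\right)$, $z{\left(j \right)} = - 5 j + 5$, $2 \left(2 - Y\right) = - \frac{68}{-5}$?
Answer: $- \frac{1940576}{5} \approx -3.8812 \cdot 10^{5}$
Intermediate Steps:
$Y = - \frac{24}{5}$ ($Y = 2 - \frac{\left(-68\right) \frac{1}{-5}}{2} = 2 - \frac{\left(-68\right) \left(- \frac{1}{5}\right)}{2} = 2 - \frac{34}{5} = - \frac{24}{5} \approx -4.8$)
$z{\left(j \right)} = 5 - 5 j$
$t = - \frac{4768}{5}$ ($t = - \frac{\left(-89 - 103\right) \left(- \frac{24}{5} + \left(5 - 30\right)\right)}{6} = - \frac{\left(-192\right) \left(- \frac{24}{5} + \left(5 - 30\right)\right)}{6} = - \frac{\left(-192\right) \left(- \frac{24}{5} - 25\right)}{6} = - \frac{\left(-192\right) \left(- \frac{149}{5}\right)}{6} = \left(- \frac{1}{6}\right) \frac{28608}{5} = - \frac{4768}{5} \approx -953.6$)
$37 \left(-58 - -69\right) t = 37 \left(-58 - -69\right) \left(- \frac{4768}{5}\right) = 37 \left(-58 + 69\right) \left(- \frac{4768}{5}\right) = 37 \cdot 11 \left(- \frac{4768}{5}\right) = 407 \left(- \frac{4768}{5}\right) = - \frac{1940576}{5}$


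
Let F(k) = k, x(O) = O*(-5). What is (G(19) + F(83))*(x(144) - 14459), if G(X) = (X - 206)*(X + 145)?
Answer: 464249715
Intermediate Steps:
G(X) = (-206 + X)*(145 + X)
x(O) = -5*O
(G(19) + F(83))*(x(144) - 14459) = ((-29870 + 19² - 61*19) + 83)*(-5*144 - 14459) = ((-29870 + 361 - 1159) + 83)*(-720 - 14459) = (-30668 + 83)*(-15179) = -30585*(-15179) = 464249715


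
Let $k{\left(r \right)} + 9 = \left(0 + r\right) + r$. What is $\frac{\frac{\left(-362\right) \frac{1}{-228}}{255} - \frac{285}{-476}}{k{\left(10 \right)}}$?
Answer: $\frac{246209}{4476780} \approx 0.054997$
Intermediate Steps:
$k{\left(r \right)} = -9 + 2 r$ ($k{\left(r \right)} = -9 + \left(\left(0 + r\right) + r\right) = -9 + \left(r + r\right) = -9 + 2 r$)
$\frac{\frac{\left(-362\right) \frac{1}{-228}}{255} - \frac{285}{-476}}{k{\left(10 \right)}} = \frac{\frac{\left(-362\right) \frac{1}{-228}}{255} - \frac{285}{-476}}{-9 + 2 \cdot 10} = \frac{\left(-362\right) \left(- \frac{1}{228}\right) \frac{1}{255} - - \frac{285}{476}}{-9 + 20} = \frac{\frac{181}{114} \cdot \frac{1}{255} + \frac{285}{476}}{11} = \left(\frac{181}{29070} + \frac{285}{476}\right) \frac{1}{11} = \frac{246209}{406980} \cdot \frac{1}{11} = \frac{246209}{4476780}$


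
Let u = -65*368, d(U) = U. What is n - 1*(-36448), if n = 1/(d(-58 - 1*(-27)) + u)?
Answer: 872966047/23951 ≈ 36448.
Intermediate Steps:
u = -23920
n = -1/23951 (n = 1/((-58 - 1*(-27)) - 23920) = 1/((-58 + 27) - 23920) = 1/(-31 - 23920) = 1/(-23951) = -1/23951 ≈ -4.1752e-5)
n - 1*(-36448) = -1/23951 - 1*(-36448) = -1/23951 + 36448 = 872966047/23951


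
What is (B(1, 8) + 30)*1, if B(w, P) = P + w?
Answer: 39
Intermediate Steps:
(B(1, 8) + 30)*1 = ((8 + 1) + 30)*1 = (9 + 30)*1 = 39*1 = 39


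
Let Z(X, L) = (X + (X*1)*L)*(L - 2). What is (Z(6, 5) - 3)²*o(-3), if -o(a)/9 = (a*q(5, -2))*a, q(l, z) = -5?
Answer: 4465125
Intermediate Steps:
o(a) = 45*a² (o(a) = -9*a*(-5)*a = -9*(-5*a)*a = -(-45)*a² = 45*a²)
Z(X, L) = (-2 + L)*(X + L*X) (Z(X, L) = (X + X*L)*(-2 + L) = (X + L*X)*(-2 + L) = (-2 + L)*(X + L*X))
(Z(6, 5) - 3)²*o(-3) = (6*(-2 + 5² - 1*5) - 3)²*(45*(-3)²) = (6*(-2 + 25 - 5) - 3)²*(45*9) = (6*18 - 3)²*405 = (108 - 3)²*405 = 105²*405 = 11025*405 = 4465125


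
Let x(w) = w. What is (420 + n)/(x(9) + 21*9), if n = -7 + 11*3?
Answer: 223/99 ≈ 2.2525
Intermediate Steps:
n = 26 (n = -7 + 33 = 26)
(420 + n)/(x(9) + 21*9) = (420 + 26)/(9 + 21*9) = 446/(9 + 189) = 446/198 = 446*(1/198) = 223/99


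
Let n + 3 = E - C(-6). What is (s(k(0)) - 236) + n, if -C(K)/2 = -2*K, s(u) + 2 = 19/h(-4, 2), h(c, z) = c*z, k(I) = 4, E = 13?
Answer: -1651/8 ≈ -206.38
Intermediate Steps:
s(u) = -35/8 (s(u) = -2 + 19/((-4*2)) = -2 + 19/(-8) = -2 + 19*(-⅛) = -2 - 19/8 = -35/8)
C(K) = 4*K (C(K) = -(-4)*K = 4*K)
n = 34 (n = -3 + (13 - 4*(-6)) = -3 + (13 - 1*(-24)) = -3 + (13 + 24) = -3 + 37 = 34)
(s(k(0)) - 236) + n = (-35/8 - 236) + 34 = -1923/8 + 34 = -1651/8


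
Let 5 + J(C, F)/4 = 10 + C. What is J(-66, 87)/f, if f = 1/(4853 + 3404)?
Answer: -2014708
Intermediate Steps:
J(C, F) = 20 + 4*C (J(C, F) = -20 + 4*(10 + C) = -20 + (40 + 4*C) = 20 + 4*C)
f = 1/8257 ≈ 0.00012111
J(-66, 87)/f = (20 + 4*(-66))/(1/8257) = (20 - 264)*8257 = -244*8257 = -2014708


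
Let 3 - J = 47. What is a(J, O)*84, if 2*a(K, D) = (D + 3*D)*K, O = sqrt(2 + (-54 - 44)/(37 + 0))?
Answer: -14784*I*sqrt(222)/37 ≈ -5953.4*I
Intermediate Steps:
O = 2*I*sqrt(222)/37 (O = sqrt(2 - 98/37) = sqrt(-24/37) = 2*I*sqrt(222)/37 ≈ 0.80539*I)
J = -44 (J = 3 - 1*47 = 3 - 47 = -44)
a(K, D) = 2*D*K (a(K, D) = ((D + 3*D)*K)/2 = ((4*D)*K)/2 = (4*D*K)/2 = 2*D*K)
a(J, O)*84 = (2*(2*I*sqrt(222)/37)*(-44))*84 = -176*I*sqrt(222)/37*84 = -14784*I*sqrt(222)/37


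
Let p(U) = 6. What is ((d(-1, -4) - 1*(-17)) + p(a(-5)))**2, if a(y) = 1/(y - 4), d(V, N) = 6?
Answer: 841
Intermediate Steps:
a(y) = 1/(-4 + y)
((d(-1, -4) - 1*(-17)) + p(a(-5)))**2 = ((6 - 1*(-17)) + 6)**2 = ((6 + 17) + 6)**2 = (23 + 6)**2 = 29**2 = 841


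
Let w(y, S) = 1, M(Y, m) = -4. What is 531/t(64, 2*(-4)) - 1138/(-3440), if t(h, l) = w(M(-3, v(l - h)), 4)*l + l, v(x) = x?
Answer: -113027/3440 ≈ -32.857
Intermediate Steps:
t(h, l) = 2*l (t(h, l) = 1*l + l = l + l = 2*l)
531/t(64, 2*(-4)) - 1138/(-3440) = 531/((2*(2*(-4)))) - 1138/(-3440) = 531/((2*(-8))) - 1138*(-1/3440) = 531/(-16) + 569/1720 = 531*(-1/16) + 569/1720 = -531/16 + 569/1720 = -113027/3440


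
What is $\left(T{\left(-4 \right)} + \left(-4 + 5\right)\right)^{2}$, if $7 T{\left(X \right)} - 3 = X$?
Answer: $\frac{36}{49} \approx 0.73469$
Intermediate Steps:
$T{\left(X \right)} = \frac{3}{7} + \frac{X}{7}$
$\left(T{\left(-4 \right)} + \left(-4 + 5\right)\right)^{2} = \left(\left(\frac{3}{7} + \frac{1}{7} \left(-4\right)\right) + \left(-4 + 5\right)\right)^{2} = \left(\left(\frac{3}{7} - \frac{4}{7}\right) + 1\right)^{2} = \left(- \frac{1}{7} + 1\right)^{2} = \left(\frac{6}{7}\right)^{2} = \frac{36}{49}$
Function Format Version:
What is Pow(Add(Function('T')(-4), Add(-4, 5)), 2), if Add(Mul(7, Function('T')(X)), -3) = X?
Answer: Rational(36, 49) ≈ 0.73469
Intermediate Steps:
Function('T')(X) = Add(Rational(3, 7), Mul(Rational(1, 7), X))
Pow(Add(Function('T')(-4), Add(-4, 5)), 2) = Pow(Add(Add(Rational(3, 7), Mul(Rational(1, 7), -4)), Add(-4, 5)), 2) = Pow(Add(Add(Rational(3, 7), Rational(-4, 7)), 1), 2) = Pow(Add(Rational(-1, 7), 1), 2) = Pow(Rational(6, 7), 2) = Rational(36, 49)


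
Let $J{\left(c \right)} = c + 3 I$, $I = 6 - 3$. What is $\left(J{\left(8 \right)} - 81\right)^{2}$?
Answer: $4096$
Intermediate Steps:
$I = 3$
$J{\left(c \right)} = 9 + c$ ($J{\left(c \right)} = c + 3 \cdot 3 = c + 9 = 9 + c$)
$\left(J{\left(8 \right)} - 81\right)^{2} = \left(\left(9 + 8\right) - 81\right)^{2} = \left(17 - 81\right)^{2} = \left(-64\right)^{2} = 4096$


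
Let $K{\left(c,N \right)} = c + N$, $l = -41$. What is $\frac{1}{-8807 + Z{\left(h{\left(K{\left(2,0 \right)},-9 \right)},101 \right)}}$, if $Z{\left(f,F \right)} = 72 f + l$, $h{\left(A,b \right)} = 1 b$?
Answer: $- \frac{1}{9496} \approx -0.00010531$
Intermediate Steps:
$K{\left(c,N \right)} = N + c$
$h{\left(A,b \right)} = b$
$Z{\left(f,F \right)} = -41 + 72 f$ ($Z{\left(f,F \right)} = 72 f - 41 = -41 + 72 f$)
$\frac{1}{-8807 + Z{\left(h{\left(K{\left(2,0 \right)},-9 \right)},101 \right)}} = \frac{1}{-8807 + \left(-41 + 72 \left(-9\right)\right)} = \frac{1}{-8807 - 689} = \frac{1}{-9496} = - \frac{1}{9496}$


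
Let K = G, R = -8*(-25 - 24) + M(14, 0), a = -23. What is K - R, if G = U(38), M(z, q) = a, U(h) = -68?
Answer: -437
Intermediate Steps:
M(z, q) = -23
G = -68
R = 369 (R = -8*(-25 - 24) - 23 = -8*(-49) - 23 = 392 - 23 = 369)
K = -68
K - R = -68 - 1*369 = -68 - 369 = -437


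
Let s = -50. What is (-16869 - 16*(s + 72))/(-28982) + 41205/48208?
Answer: 1012196639/698582128 ≈ 1.4489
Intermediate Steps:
(-16869 - 16*(s + 72))/(-28982) + 41205/48208 = (-16869 - 16*(-50 + 72))/(-28982) + 41205/48208 = (-16869 - 16*22)*(-1/28982) + 41205*(1/48208) = (-16869 - 1*352)*(-1/28982) + 41205/48208 = (-16869 - 352)*(-1/28982) + 41205/48208 = -17221*(-1/28982) + 41205/48208 = 17221/28982 + 41205/48208 = 1012196639/698582128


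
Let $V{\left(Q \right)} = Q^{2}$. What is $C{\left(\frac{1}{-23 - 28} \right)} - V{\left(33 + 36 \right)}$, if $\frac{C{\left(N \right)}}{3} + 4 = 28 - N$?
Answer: $- \frac{79712}{17} \approx -4688.9$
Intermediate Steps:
$C{\left(N \right)} = 72 - 3 N$ ($C{\left(N \right)} = -12 + 3 \left(28 - N\right) = -12 - \left(-84 + 3 N\right) = 72 - 3 N$)
$C{\left(\frac{1}{-23 - 28} \right)} - V{\left(33 + 36 \right)} = \left(72 - \frac{3}{-23 - 28}\right) - \left(33 + 36\right)^{2} = \left(72 - \frac{3}{-51}\right) - 69^{2} = \left(72 - - \frac{1}{17}\right) - 4761 = \left(72 + \frac{1}{17}\right) - 4761 = \frac{1225}{17} - 4761 = - \frac{79712}{17}$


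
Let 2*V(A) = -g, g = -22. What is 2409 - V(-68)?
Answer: 2398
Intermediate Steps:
V(A) = 11 (V(A) = (-1*(-22))/2 = (½)*22 = 11)
2409 - V(-68) = 2409 - 1*11 = 2409 - 11 = 2398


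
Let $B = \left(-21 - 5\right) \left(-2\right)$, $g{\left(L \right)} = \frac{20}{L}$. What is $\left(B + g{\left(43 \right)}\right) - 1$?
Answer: $\frac{2213}{43} \approx 51.465$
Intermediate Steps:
$B = 52$ ($B = \left(-26\right) \left(-2\right) = 52$)
$\left(B + g{\left(43 \right)}\right) - 1 = \left(52 + \frac{20}{43}\right) - 1 = \frac{2256}{43} - 1 = \frac{2213}{43}$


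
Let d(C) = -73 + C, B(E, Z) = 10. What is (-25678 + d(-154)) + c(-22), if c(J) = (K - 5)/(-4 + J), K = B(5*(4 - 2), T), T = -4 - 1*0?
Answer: -673535/26 ≈ -25905.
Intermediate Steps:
T = -4 (T = -4 + 0 = -4)
K = 10
c(J) = 5/(-4 + J) (c(J) = (10 - 5)/(-4 + J) = 5/(-4 + J))
(-25678 + d(-154)) + c(-22) = (-25678 + (-73 - 154)) + 5/(-4 - 22) = (-25678 - 227) + 5/(-26) = -25905 + 5*(-1/26) = -25905 - 5/26 = -673535/26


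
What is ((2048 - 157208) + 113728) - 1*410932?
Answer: -452364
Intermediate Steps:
((2048 - 157208) + 113728) - 1*410932 = (-155160 + 113728) - 410932 = -41432 - 410932 = -452364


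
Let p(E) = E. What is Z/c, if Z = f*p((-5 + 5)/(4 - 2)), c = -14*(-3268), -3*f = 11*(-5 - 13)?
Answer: 0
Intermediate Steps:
f = 66 (f = -11*(-5 - 13)/3 = -11*(-18)/3 = -⅓*(-198) = 66)
c = 45752
Z = 0 (Z = 66*((-5 + 5)/(4 - 2)) = 66*(0/2) = 66*(0*(½)) = 66*0 = 0)
Z/c = 0/45752 = 0*(1/45752) = 0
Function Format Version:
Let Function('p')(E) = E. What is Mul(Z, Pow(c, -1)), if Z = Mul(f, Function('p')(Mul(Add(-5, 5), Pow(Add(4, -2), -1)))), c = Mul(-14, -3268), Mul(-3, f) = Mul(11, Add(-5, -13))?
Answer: 0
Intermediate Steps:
f = 66 (f = Mul(Rational(-1, 3), Mul(11, Add(-5, -13))) = Mul(Rational(-1, 3), Mul(11, -18)) = Mul(Rational(-1, 3), -198) = 66)
c = 45752
Z = 0 (Z = Mul(66, Mul(Add(-5, 5), Pow(Add(4, -2), -1))) = Mul(66, Mul(0, Pow(2, -1))) = Mul(66, Mul(0, Rational(1, 2))) = Mul(66, 0) = 0)
Mul(Z, Pow(c, -1)) = Mul(0, Pow(45752, -1)) = Mul(0, Rational(1, 45752)) = 0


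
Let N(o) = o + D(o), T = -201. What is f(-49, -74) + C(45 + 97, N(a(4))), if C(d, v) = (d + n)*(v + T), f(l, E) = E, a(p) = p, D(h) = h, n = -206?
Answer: 12278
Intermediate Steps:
N(o) = 2*o (N(o) = o + o = 2*o)
C(d, v) = (-206 + d)*(-201 + v) (C(d, v) = (d - 206)*(v - 201) = (-206 + d)*(-201 + v))
f(-49, -74) + C(45 + 97, N(a(4))) = -74 + (41406 - 412*4 - 201*(45 + 97) + (45 + 97)*(2*4)) = -74 + (41406 - 206*8 - 201*142 + 142*8) = -74 + (41406 - 1648 - 28542 + 1136) = -74 + 12352 = 12278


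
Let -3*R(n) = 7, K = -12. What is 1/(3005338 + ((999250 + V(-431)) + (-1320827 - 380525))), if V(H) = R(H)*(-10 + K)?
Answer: 3/6909862 ≈ 4.3416e-7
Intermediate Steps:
R(n) = -7/3 (R(n) = -1/3*7 = -7/3)
V(H) = 154/3 (V(H) = -7*(-10 - 12)/3 = -7/3*(-22) = 154/3)
1/(3005338 + ((999250 + V(-431)) + (-1320827 - 380525))) = 1/(3005338 + ((999250 + 154/3) + (-1320827 - 380525))) = 1/(3005338 + (2997904/3 - 1701352)) = 1/(3005338 - 2106152/3) = 1/(6909862/3) = 3/6909862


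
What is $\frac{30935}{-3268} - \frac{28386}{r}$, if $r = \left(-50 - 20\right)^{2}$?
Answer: $- \frac{61086737}{4003300} \approx -15.259$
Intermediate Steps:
$r = 4900$ ($r = \left(-70\right)^{2} = 4900$)
$\frac{30935}{-3268} - \frac{28386}{r} = \frac{30935}{-3268} - \frac{28386}{4900} = 30935 \left(- \frac{1}{3268}\right) - \frac{14193}{2450} = - \frac{30935}{3268} - \frac{14193}{2450} = - \frac{61086737}{4003300}$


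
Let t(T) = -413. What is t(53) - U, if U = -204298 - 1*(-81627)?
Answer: 122258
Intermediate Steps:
U = -122671 (U = -204298 + 81627 = -122671)
t(53) - U = -413 - 1*(-122671) = -413 + 122671 = 122258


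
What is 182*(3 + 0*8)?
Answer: 546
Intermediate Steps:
182*(3 + 0*8) = 182*(3 + 0) = 182*3 = 546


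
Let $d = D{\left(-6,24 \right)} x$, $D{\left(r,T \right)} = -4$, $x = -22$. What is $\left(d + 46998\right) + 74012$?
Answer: $121098$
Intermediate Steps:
$d = 88$ ($d = \left(-4\right) \left(-22\right) = 88$)
$\left(d + 46998\right) + 74012 = \left(88 + 46998\right) + 74012 = 47086 + 74012 = 121098$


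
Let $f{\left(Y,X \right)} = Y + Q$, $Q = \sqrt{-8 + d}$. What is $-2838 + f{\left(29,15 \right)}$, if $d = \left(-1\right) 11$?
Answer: $-2809 + i \sqrt{19} \approx -2809.0 + 4.3589 i$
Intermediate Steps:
$d = -11$
$Q = i \sqrt{19}$ ($Q = \sqrt{-8 - 11} = \sqrt{-19} = i \sqrt{19} \approx 4.3589 i$)
$f{\left(Y,X \right)} = Y + i \sqrt{19}$
$-2838 + f{\left(29,15 \right)} = -2838 + \left(29 + i \sqrt{19}\right) = -2809 + i \sqrt{19}$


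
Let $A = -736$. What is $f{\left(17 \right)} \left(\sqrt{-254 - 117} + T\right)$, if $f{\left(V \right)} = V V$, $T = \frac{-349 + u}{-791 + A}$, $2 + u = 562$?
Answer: $- \frac{60979}{1527} + 289 i \sqrt{371} \approx -39.934 + 5566.5 i$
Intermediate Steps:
$u = 560$ ($u = -2 + 562 = 560$)
$T = - \frac{211}{1527}$ ($T = \frac{-349 + 560}{-791 - 736} = \frac{211}{-1527} = 211 \left(- \frac{1}{1527}\right) = - \frac{211}{1527} \approx -0.13818$)
$f{\left(V \right)} = V^{2}$
$f{\left(17 \right)} \left(\sqrt{-254 - 117} + T\right) = 17^{2} \left(\sqrt{-254 - 117} - \frac{211}{1527}\right) = 289 \left(\sqrt{-371} - \frac{211}{1527}\right) = 289 \left(i \sqrt{371} - \frac{211}{1527}\right) = 289 \left(- \frac{211}{1527} + i \sqrt{371}\right) = - \frac{60979}{1527} + 289 i \sqrt{371}$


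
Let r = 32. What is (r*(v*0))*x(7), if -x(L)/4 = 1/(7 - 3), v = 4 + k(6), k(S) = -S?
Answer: 0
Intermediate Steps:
v = -2 (v = 4 - 1*6 = 4 - 6 = -2)
x(L) = -1 (x(L) = -4/(7 - 3) = -4/4 = -4*1/4 = -1)
(r*(v*0))*x(7) = (32*(-2*0))*(-1) = (32*0)*(-1) = 0*(-1) = 0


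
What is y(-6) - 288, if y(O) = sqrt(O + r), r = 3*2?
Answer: -288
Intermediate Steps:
r = 6
y(O) = sqrt(6 + O) (y(O) = sqrt(O + 6) = sqrt(6 + O))
y(-6) - 288 = sqrt(6 - 6) - 288 = sqrt(0) - 288 = 0 - 288 = -288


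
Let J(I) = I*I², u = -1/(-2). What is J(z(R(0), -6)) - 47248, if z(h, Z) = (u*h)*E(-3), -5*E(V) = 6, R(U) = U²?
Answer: -47248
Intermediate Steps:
E(V) = -6/5 (E(V) = -⅕*6 = -6/5)
u = ½ (u = -1*(-½) = ½ ≈ 0.50000)
z(h, Z) = -3*h/5 (z(h, Z) = (h/2)*(-6/5) = -3*h/5)
J(I) = I³
J(z(R(0), -6)) - 47248 = (-⅗*0²)³ - 47248 = (-⅗*0)³ - 47248 = 0³ - 47248 = 0 - 47248 = -47248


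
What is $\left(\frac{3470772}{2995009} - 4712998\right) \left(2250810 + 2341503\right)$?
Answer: $- \frac{64822646996386613730}{2995009} \approx -2.1644 \cdot 10^{13}$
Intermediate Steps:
$\left(\frac{3470772}{2995009} - 4712998\right) \left(2250810 + 2341503\right) = \left(3470772 \cdot \frac{1}{2995009} - 4712998\right) 4592313 = \left(\frac{3470772}{2995009} - 4712998\right) 4592313 = \left(- \frac{14115467956210}{2995009}\right) 4592313 = - \frac{64822646996386613730}{2995009}$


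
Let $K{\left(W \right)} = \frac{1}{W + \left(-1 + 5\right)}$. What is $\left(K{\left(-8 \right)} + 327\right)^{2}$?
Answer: $\frac{1708249}{16} \approx 1.0677 \cdot 10^{5}$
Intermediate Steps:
$K{\left(W \right)} = \frac{1}{4 + W}$ ($K{\left(W \right)} = \frac{1}{W + 4} = \frac{1}{4 + W}$)
$\left(K{\left(-8 \right)} + 327\right)^{2} = \left(\frac{1}{4 - 8} + 327\right)^{2} = \left(\frac{1}{-4} + 327\right)^{2} = \left(- \frac{1}{4} + 327\right)^{2} = \left(\frac{1307}{4}\right)^{2} = \frac{1708249}{16}$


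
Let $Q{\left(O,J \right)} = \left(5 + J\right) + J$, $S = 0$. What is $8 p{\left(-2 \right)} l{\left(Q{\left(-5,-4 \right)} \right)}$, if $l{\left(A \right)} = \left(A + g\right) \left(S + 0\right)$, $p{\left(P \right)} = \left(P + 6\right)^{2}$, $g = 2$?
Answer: $0$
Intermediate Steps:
$p{\left(P \right)} = \left(6 + P\right)^{2}$
$Q{\left(O,J \right)} = 5 + 2 J$
$l{\left(A \right)} = 0$ ($l{\left(A \right)} = \left(A + 2\right) \left(0 + 0\right) = \left(2 + A\right) 0 = 0$)
$8 p{\left(-2 \right)} l{\left(Q{\left(-5,-4 \right)} \right)} = 8 \left(6 - 2\right)^{2} \cdot 0 = 8 \cdot 4^{2} \cdot 0 = 8 \cdot 16 \cdot 0 = 128 \cdot 0 = 0$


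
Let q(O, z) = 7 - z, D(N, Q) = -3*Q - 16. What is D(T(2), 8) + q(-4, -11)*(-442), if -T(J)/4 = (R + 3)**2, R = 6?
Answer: -7996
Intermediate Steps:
T(J) = -324 (T(J) = -4*(6 + 3)**2 = -4*9**2 = -4*81 = -324)
D(N, Q) = -16 - 3*Q
D(T(2), 8) + q(-4, -11)*(-442) = (-16 - 3*8) + (7 - 1*(-11))*(-442) = (-16 - 24) + (7 + 11)*(-442) = -40 + 18*(-442) = -40 - 7956 = -7996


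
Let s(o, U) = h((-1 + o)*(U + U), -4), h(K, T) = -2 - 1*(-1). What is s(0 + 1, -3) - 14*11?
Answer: -155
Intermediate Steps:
h(K, T) = -1 (h(K, T) = -2 + 1 = -1)
s(o, U) = -1
s(0 + 1, -3) - 14*11 = -1 - 14*11 = -1 - 154 = -155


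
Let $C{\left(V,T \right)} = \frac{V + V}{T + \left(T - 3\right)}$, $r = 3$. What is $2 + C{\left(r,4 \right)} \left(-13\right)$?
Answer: $- \frac{68}{5} \approx -13.6$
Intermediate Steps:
$C{\left(V,T \right)} = \frac{2 V}{-3 + 2 T}$ ($C{\left(V,T \right)} = \frac{2 V}{T + \left(-3 + T\right)} = \frac{2 V}{-3 + 2 T}$)
$2 + C{\left(r,4 \right)} \left(-13\right) = 2 + 2 \cdot 3 \frac{1}{-3 + 2 \cdot 4} \left(-13\right) = 2 + 2 \cdot 3 \frac{1}{-3 + 8} \left(-13\right) = 2 + 2 \cdot 3 \cdot \frac{1}{5} \left(-13\right) = 2 + \frac{6}{5} \left(-13\right) = 2 - \frac{78}{5} = - \frac{68}{5}$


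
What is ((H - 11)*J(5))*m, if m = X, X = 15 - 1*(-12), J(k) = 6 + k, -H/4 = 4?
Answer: -8019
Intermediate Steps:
H = -16 (H = -4*4 = -16)
X = 27 (X = 15 + 12 = 27)
m = 27
((H - 11)*J(5))*m = ((-16 - 11)*(6 + 5))*27 = -27*11*27 = -297*27 = -8019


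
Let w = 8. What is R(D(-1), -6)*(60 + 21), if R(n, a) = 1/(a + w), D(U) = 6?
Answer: 81/2 ≈ 40.500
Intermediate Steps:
R(n, a) = 1/(8 + a) (R(n, a) = 1/(a + 8) = 1/(8 + a))
R(D(-1), -6)*(60 + 21) = (60 + 21)/(8 - 6) = 81/2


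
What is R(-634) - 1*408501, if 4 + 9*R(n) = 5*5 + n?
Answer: -3677122/9 ≈ -4.0857e+5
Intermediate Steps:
R(n) = 7/3 + n/9 (R(n) = -4/9 + (5*5 + n)/9 = -4/9 + (25 + n)/9 = -4/9 + (25/9 + n/9) = 7/3 + n/9)
R(-634) - 1*408501 = (7/3 + (⅑)*(-634)) - 1*408501 = (7/3 - 634/9) - 408501 = -613/9 - 408501 = -3677122/9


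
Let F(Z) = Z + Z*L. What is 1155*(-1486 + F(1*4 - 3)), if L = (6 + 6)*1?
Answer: -1701315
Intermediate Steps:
L = 12 (L = 12*1 = 12)
F(Z) = 13*Z (F(Z) = Z + Z*12 = Z + 12*Z = 13*Z)
1155*(-1486 + F(1*4 - 3)) = 1155*(-1486 + 13*(1*4 - 3)) = 1155*(-1486 + 13*(4 - 3)) = 1155*(-1486 + 13*1) = 1155*(-1486 + 13) = 1155*(-1473) = -1701315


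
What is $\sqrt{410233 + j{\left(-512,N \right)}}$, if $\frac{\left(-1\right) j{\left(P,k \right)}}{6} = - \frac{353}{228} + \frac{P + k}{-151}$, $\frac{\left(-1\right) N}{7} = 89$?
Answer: $\frac{\sqrt{13505596455026}}{5738} \approx 640.47$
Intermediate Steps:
$N = -623$ ($N = \left(-7\right) 89 = -623$)
$j{\left(P,k \right)} = \frac{353}{38} + \frac{6 P}{151} + \frac{6 k}{151}$ ($j{\left(P,k \right)} = - 6 \left(- \frac{353}{228} + \frac{P + k}{-151}\right) = - 6 \left(\left(-353\right) \frac{1}{228} + \left(P + k\right) \left(- \frac{1}{151}\right)\right) = - 6 \left(- \frac{353}{228} - \left(\frac{P}{151} + \frac{k}{151}\right)\right) = - 6 \left(- \frac{353}{228} - \frac{P}{151} - \frac{k}{151}\right) = \frac{353}{38} + \frac{6 P}{151} + \frac{6 k}{151}$)
$\sqrt{410233 + j{\left(-512,N \right)}} = \sqrt{410233 + \left(\frac{353}{38} + \frac{6}{151} \left(-512\right) + \frac{6}{151} \left(-623\right)\right)} = \sqrt{410233 - \frac{205477}{5738}} = \sqrt{\frac{2353711477}{5738}} = \frac{\sqrt{13505596455026}}{5738}$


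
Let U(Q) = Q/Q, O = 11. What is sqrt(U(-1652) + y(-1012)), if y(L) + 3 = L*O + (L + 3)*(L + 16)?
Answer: sqrt(993830) ≈ 996.91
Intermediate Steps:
y(L) = -3 + 11*L + (3 + L)*(16 + L) (y(L) = -3 + (L*11 + (L + 3)*(L + 16)) = -3 + (11*L + (3 + L)*(16 + L)) = -3 + 11*L + (3 + L)*(16 + L))
U(Q) = 1
sqrt(U(-1652) + y(-1012)) = sqrt(1 + (45 + (-1012)**2 + 30*(-1012))) = sqrt(1 + (45 + 1024144 - 30360)) = sqrt(1 + 993829) = sqrt(993830)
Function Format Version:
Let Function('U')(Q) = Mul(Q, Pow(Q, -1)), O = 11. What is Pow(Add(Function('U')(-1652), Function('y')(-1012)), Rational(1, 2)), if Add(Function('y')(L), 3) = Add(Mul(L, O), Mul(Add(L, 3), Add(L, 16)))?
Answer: Pow(993830, Rational(1, 2)) ≈ 996.91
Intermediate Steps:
Function('y')(L) = Add(-3, Mul(11, L), Mul(Add(3, L), Add(16, L))) (Function('y')(L) = Add(-3, Add(Mul(L, 11), Mul(Add(L, 3), Add(L, 16)))) = Add(-3, Add(Mul(11, L), Mul(Add(3, L), Add(16, L)))) = Add(-3, Mul(11, L), Mul(Add(3, L), Add(16, L))))
Function('U')(Q) = 1
Pow(Add(Function('U')(-1652), Function('y')(-1012)), Rational(1, 2)) = Pow(Add(1, Add(45, Pow(-1012, 2), Mul(30, -1012))), Rational(1, 2)) = Pow(Add(1, Add(45, 1024144, -30360)), Rational(1, 2)) = Pow(Add(1, 993829), Rational(1, 2)) = Pow(993830, Rational(1, 2))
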